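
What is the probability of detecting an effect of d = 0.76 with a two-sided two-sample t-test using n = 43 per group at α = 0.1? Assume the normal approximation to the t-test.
Power ≈ 0.97

Power calculation (two-sample t-test, normal approximation):
z_β = d · √(n/2) - z_{α/2}
z_β = 0.76 · √(43/2) - 1.645
z_β = 0.76 · 4.637 - 1.645
z_β = 1.879

Power = Φ(z_β) = Φ(1.879) ≈ 0.970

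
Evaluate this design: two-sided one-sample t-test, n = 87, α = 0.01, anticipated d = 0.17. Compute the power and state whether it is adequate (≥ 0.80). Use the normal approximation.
Power ≈ 0.16; the study is underpowered (power < 0.80)

Power calculation (one-sample t-test, normal approximation):
z_β = d · √n - z_{α/2}
z_β = 0.17 · √87 - 2.576
z_β = 0.17 · 9.327 - 2.576
z_β = -0.990

Power = Φ(z_β) = Φ(-0.990) ≈ 0.161

Effect size d = 0.17 is very small by Cohen's convention (0.2/0.5/0.8).

Threshold: power ≥ 0.80 is conventionally adequate.
Power ≈ 0.16 → the study is underpowered (power < 0.80).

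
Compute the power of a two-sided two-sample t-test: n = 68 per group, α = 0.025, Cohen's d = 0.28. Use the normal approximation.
Power ≈ 0.27

Power calculation (two-sample t-test, normal approximation):
z_β = d · √(n/2) - z_{α/2}
z_β = 0.28 · √(68/2) - 2.241
z_β = 0.28 · 5.831 - 2.241
z_β = -0.609

Power = Φ(z_β) = Φ(-0.609) ≈ 0.271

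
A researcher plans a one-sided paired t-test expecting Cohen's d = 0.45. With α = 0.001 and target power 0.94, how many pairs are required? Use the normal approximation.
n = 107 pairs

Sample size formula (paired t-test, normal approximation):
n = ((z_α + z_β) / d)²

z_α = 3.090 (for α = 0.001, one-sided)
z_β = 1.555 (for power = 0.94)
d = 0.45

n = ((3.090 + 1.555) / 0.45)²
n = (10.322)²
n ≈ 106.54
Round up to the next whole number: n = 107 pairs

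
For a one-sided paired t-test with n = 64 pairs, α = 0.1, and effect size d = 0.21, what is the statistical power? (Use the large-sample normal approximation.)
Power ≈ 0.65

Power calculation (paired t-test, normal approximation):
z_β = d · √n - z_α
z_β = 0.21 · √64 - 1.282
z_β = 0.21 · 8.000 - 1.282
z_β = 0.398

Power = Φ(z_β) = Φ(0.398) ≈ 0.655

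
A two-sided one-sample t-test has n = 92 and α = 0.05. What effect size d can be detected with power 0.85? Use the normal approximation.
d ≈ 0.31

Minimum detectable effect (one-sample t-test, normal approximation):
d = (z_{α/2} + z_β) / √n
d = (1.960 + 1.036) / √92
d = 2.996 / 9.592
d ≈ 0.31

By Cohen's convention (0.2 small / 0.5 medium / 0.8 large): small effect.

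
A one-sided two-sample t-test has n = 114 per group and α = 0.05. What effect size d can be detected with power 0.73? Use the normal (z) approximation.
d ≈ 0.30

Minimum detectable effect (two-sample t-test, normal approximation):
d = (z_α + z_β) / √(n/2)
d = (1.645 + 0.613) / √(114/2)
d = 2.258 / 7.550
d ≈ 0.30

By Cohen's convention (0.2 small / 0.5 medium / 0.8 large): small effect.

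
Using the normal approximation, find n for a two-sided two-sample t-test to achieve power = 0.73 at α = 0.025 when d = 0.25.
n = 261 per group

Sample size formula (two-sample t-test, normal approximation):
n = 2 · ((z_{α/2} + z_β) / d)²

z_{α/2} = 2.241 (for α = 0.025, two-sided)
z_β = 0.613 (for power = 0.73)
d = 0.25

n = 2 · ((2.241 + 0.613) / 0.25)²
n = 2 · (11.416)²
n ≈ 260.65
Round up to the next whole number: n = 261 per group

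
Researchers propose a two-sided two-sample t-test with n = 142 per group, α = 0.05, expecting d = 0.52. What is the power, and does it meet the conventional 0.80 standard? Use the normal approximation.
Power ≈ 0.99; the study is adequately powered (power ≥ 0.80)

Power calculation (two-sample t-test, normal approximation):
z_β = d · √(n/2) - z_{α/2}
z_β = 0.52 · √(142/2) - 1.960
z_β = 0.52 · 8.426 - 1.960
z_β = 2.422

Power = Φ(z_β) = Φ(2.422) ≈ 0.992

Effect size d = 0.52 is medium by Cohen's convention (0.2/0.5/0.8).

Threshold: power ≥ 0.80 is conventionally adequate.
Power ≈ 0.99 → the study is adequately powered (power ≥ 0.80).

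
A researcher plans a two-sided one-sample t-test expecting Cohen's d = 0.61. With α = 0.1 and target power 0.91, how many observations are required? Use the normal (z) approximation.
n = 24

Sample size formula (one-sample t-test, normal approximation):
n = ((z_{α/2} + z_β) / d)²

z_{α/2} = 1.645 (for α = 0.1, two-sided)
z_β = 1.341 (for power = 0.91)
d = 0.61

n = ((1.645 + 1.341) / 0.61)²
n = (4.895)²
n ≈ 23.96
Round up to the next whole number: n = 24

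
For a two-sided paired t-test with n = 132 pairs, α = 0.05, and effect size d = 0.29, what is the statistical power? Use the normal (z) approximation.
Power ≈ 0.91

Power calculation (paired t-test, normal approximation):
z_β = d · √n - z_{α/2}
z_β = 0.29 · √132 - 1.960
z_β = 0.29 · 11.489 - 1.960
z_β = 1.372

Power = Φ(z_β) = Φ(1.372) ≈ 0.915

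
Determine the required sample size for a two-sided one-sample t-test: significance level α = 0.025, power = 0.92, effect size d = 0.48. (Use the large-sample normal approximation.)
n = 58

Sample size formula (one-sample t-test, normal approximation):
n = ((z_{α/2} + z_β) / d)²

z_{α/2} = 2.241 (for α = 0.025, two-sided)
z_β = 1.405 (for power = 0.92)
d = 0.48

n = ((2.241 + 1.405) / 0.48)²
n = (7.596)²
n ≈ 57.70
Round up to the next whole number: n = 58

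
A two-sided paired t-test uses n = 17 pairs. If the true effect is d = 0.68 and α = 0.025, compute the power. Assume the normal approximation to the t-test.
Power ≈ 0.71

Power calculation (paired t-test, normal approximation):
z_β = d · √n - z_{α/2}
z_β = 0.68 · √17 - 2.241
z_β = 0.68 · 4.123 - 2.241
z_β = 0.562

Power = Φ(z_β) = Φ(0.562) ≈ 0.713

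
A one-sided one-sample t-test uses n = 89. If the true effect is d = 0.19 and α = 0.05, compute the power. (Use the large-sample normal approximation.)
Power ≈ 0.56

Power calculation (one-sample t-test, normal approximation):
z_β = d · √n - z_α
z_β = 0.19 · √89 - 1.645
z_β = 0.19 · 9.434 - 1.645
z_β = 0.148

Power = Φ(z_β) = Φ(0.148) ≈ 0.559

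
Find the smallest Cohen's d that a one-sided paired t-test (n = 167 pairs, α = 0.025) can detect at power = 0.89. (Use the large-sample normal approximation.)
d ≈ 0.25

Minimum detectable effect (paired t-test, normal approximation):
d = (z_α + z_β) / √n
d = (1.960 + 1.227) / √167
d = 3.186 / 12.923
d ≈ 0.25

By Cohen's convention (0.2 small / 0.5 medium / 0.8 large): small effect.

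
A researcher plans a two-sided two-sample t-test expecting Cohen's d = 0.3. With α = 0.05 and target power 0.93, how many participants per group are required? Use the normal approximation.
n = 263 per group

Sample size formula (two-sample t-test, normal approximation):
n = 2 · ((z_{α/2} + z_β) / d)²

z_{α/2} = 1.960 (for α = 0.05, two-sided)
z_β = 1.476 (for power = 0.93)
d = 0.3

n = 2 · ((1.960 + 1.476) / 0.3)²
n = 2 · (11.453)²
n ≈ 262.34
Round up to the next whole number: n = 263 per group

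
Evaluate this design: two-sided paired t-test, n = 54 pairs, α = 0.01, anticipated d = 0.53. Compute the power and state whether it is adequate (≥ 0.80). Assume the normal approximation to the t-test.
Power ≈ 0.91; the study is adequately powered (power ≥ 0.80)

Power calculation (paired t-test, normal approximation):
z_β = d · √n - z_{α/2}
z_β = 0.53 · √54 - 2.576
z_β = 0.53 · 7.348 - 2.576
z_β = 1.319

Power = Φ(z_β) = Φ(1.319) ≈ 0.906

Effect size d = 0.53 is medium by Cohen's convention (0.2/0.5/0.8).

Threshold: power ≥ 0.80 is conventionally adequate.
Power ≈ 0.91 → the study is adequately powered (power ≥ 0.80).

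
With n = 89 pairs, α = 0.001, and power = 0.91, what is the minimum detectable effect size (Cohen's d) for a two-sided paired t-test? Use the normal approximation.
d ≈ 0.49

Minimum detectable effect (paired t-test, normal approximation):
d = (z_{α/2} + z_β) / √n
d = (3.291 + 1.341) / √89
d = 4.631 / 9.434
d ≈ 0.49

By Cohen's convention (0.2 small / 0.5 medium / 0.8 large): small effect.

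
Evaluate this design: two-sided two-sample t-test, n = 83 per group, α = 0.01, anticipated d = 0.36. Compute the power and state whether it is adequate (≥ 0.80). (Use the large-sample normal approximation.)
Power ≈ 0.40; the study is underpowered (power < 0.80)

Power calculation (two-sample t-test, normal approximation):
z_β = d · √(n/2) - z_{α/2}
z_β = 0.36 · √(83/2) - 2.576
z_β = 0.36 · 6.442 - 2.576
z_β = -0.257

Power = Φ(z_β) = Φ(-0.257) ≈ 0.399

Effect size d = 0.36 is small by Cohen's convention (0.2/0.5/0.8).

Threshold: power ≥ 0.80 is conventionally adequate.
Power ≈ 0.40 → the study is underpowered (power < 0.80).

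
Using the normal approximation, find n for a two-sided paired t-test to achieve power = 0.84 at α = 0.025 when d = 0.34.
n = 91 pairs

Sample size formula (paired t-test, normal approximation):
n = ((z_{α/2} + z_β) / d)²

z_{α/2} = 2.241 (for α = 0.025, two-sided)
z_β = 0.994 (for power = 0.84)
d = 0.34

n = ((2.241 + 0.994) / 0.34)²
n = (9.515)²
n ≈ 90.54
Round up to the next whole number: n = 91 pairs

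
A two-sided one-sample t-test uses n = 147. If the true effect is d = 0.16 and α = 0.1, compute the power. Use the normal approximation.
Power ≈ 0.62

Power calculation (one-sample t-test, normal approximation):
z_β = d · √n - z_{α/2}
z_β = 0.16 · √147 - 1.645
z_β = 0.16 · 12.124 - 1.645
z_β = 0.295

Power = Φ(z_β) = Φ(0.295) ≈ 0.616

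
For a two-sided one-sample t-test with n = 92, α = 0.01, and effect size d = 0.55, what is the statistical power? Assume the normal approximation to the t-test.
Power ≈ 1.00

Power calculation (one-sample t-test, normal approximation):
z_β = d · √n - z_{α/2}
z_β = 0.55 · √92 - 2.576
z_β = 0.55 · 9.592 - 2.576
z_β = 2.700

Power = Φ(z_β) = Φ(2.700) ≈ 0.997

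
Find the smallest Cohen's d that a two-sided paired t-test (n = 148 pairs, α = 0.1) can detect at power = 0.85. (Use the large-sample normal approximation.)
d ≈ 0.22

Minimum detectable effect (paired t-test, normal approximation):
d = (z_{α/2} + z_β) / √n
d = (1.645 + 1.036) / √148
d = 2.681 / 12.166
d ≈ 0.22

By Cohen's convention (0.2 small / 0.5 medium / 0.8 large): small effect.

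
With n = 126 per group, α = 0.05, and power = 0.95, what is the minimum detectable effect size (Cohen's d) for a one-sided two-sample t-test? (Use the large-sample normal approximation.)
d ≈ 0.41

Minimum detectable effect (two-sample t-test, normal approximation):
d = (z_α + z_β) / √(n/2)
d = (1.645 + 1.645) / √(126/2)
d = 3.290 / 7.937
d ≈ 0.41

By Cohen's convention (0.2 small / 0.5 medium / 0.8 large): small effect.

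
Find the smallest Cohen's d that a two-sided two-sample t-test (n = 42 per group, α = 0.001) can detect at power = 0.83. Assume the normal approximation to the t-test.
d ≈ 0.93

Minimum detectable effect (two-sample t-test, normal approximation):
d = (z_{α/2} + z_β) / √(n/2)
d = (3.291 + 0.954) / √(42/2)
d = 4.245 / 4.583
d ≈ 0.93

By Cohen's convention (0.2 small / 0.5 medium / 0.8 large): large effect.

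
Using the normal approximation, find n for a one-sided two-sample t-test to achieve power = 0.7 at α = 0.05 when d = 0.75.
n = 17 per group

Sample size formula (two-sample t-test, normal approximation):
n = 2 · ((z_α + z_β) / d)²

z_α = 1.645 (for α = 0.05, one-sided)
z_β = 0.524 (for power = 0.7)
d = 0.75

n = 2 · ((1.645 + 0.524) / 0.75)²
n = 2 · (2.892)²
n ≈ 16.73
Round up to the next whole number: n = 17 per group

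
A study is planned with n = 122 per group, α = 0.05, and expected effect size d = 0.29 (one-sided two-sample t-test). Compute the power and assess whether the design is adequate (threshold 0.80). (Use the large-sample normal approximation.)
Power ≈ 0.73; the study is underpowered (power < 0.80)

Power calculation (two-sample t-test, normal approximation):
z_β = d · √(n/2) - z_α
z_β = 0.29 · √(122/2) - 1.645
z_β = 0.29 · 7.810 - 1.645
z_β = 0.620

Power = Φ(z_β) = Φ(0.620) ≈ 0.732

Effect size d = 0.29 is small by Cohen's convention (0.2/0.5/0.8).

Threshold: power ≥ 0.80 is conventionally adequate.
Power ≈ 0.73 → the study is underpowered (power < 0.80).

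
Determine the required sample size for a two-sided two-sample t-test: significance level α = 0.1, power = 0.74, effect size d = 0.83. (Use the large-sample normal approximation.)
n = 16 per group

Sample size formula (two-sample t-test, normal approximation):
n = 2 · ((z_{α/2} + z_β) / d)²

z_{α/2} = 1.645 (for α = 0.1, two-sided)
z_β = 0.643 (for power = 0.74)
d = 0.83

n = 2 · ((1.645 + 0.643) / 0.83)²
n = 2 · (2.757)²
n ≈ 15.20
Round up to the next whole number: n = 16 per group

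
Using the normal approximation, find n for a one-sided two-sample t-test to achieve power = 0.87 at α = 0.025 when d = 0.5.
n = 77 per group

Sample size formula (two-sample t-test, normal approximation):
n = 2 · ((z_α + z_β) / d)²

z_α = 1.960 (for α = 0.025, one-sided)
z_β = 1.126 (for power = 0.87)
d = 0.5

n = 2 · ((1.960 + 1.126) / 0.5)²
n = 2 · (6.172)²
n ≈ 76.19
Round up to the next whole number: n = 77 per group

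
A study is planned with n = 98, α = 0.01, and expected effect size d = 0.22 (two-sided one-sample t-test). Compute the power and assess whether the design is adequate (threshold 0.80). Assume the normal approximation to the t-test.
Power ≈ 0.35; the study is underpowered (power < 0.80)

Power calculation (one-sample t-test, normal approximation):
z_β = d · √n - z_{α/2}
z_β = 0.22 · √98 - 2.576
z_β = 0.22 · 9.899 - 2.576
z_β = -0.398

Power = Φ(z_β) = Φ(-0.398) ≈ 0.345

Effect size d = 0.22 is small by Cohen's convention (0.2/0.5/0.8).

Threshold: power ≥ 0.80 is conventionally adequate.
Power ≈ 0.35 → the study is underpowered (power < 0.80).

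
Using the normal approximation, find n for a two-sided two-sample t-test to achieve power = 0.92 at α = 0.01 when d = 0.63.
n = 80 per group

Sample size formula (two-sample t-test, normal approximation):
n = 2 · ((z_{α/2} + z_β) / d)²

z_{α/2} = 2.576 (for α = 0.01, two-sided)
z_β = 1.405 (for power = 0.92)
d = 0.63

n = 2 · ((2.576 + 1.405) / 0.63)²
n = 2 · (6.319)²
n ≈ 79.86
Round up to the next whole number: n = 80 per group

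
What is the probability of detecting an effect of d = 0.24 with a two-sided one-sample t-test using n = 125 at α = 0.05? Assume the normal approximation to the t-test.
Power ≈ 0.77

Power calculation (one-sample t-test, normal approximation):
z_β = d · √n - z_{α/2}
z_β = 0.24 · √125 - 1.960
z_β = 0.24 · 11.180 - 1.960
z_β = 0.723

Power = Φ(z_β) = Φ(0.723) ≈ 0.765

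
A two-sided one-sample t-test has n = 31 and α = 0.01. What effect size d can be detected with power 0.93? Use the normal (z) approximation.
d ≈ 0.73

Minimum detectable effect (one-sample t-test, normal approximation):
d = (z_{α/2} + z_β) / √n
d = (2.576 + 1.476) / √31
d = 4.052 / 5.568
d ≈ 0.73

By Cohen's convention (0.2 small / 0.5 medium / 0.8 large): medium effect.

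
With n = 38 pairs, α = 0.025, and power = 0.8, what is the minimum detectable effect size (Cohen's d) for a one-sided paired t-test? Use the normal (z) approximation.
d ≈ 0.45

Minimum detectable effect (paired t-test, normal approximation):
d = (z_α + z_β) / √n
d = (1.960 + 0.842) / √38
d = 2.802 / 6.164
d ≈ 0.45

By Cohen's convention (0.2 small / 0.5 medium / 0.8 large): small effect.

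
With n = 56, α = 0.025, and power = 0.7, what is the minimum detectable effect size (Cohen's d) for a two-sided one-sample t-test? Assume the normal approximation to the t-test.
d ≈ 0.37

Minimum detectable effect (one-sample t-test, normal approximation):
d = (z_{α/2} + z_β) / √n
d = (2.241 + 0.524) / √56
d = 2.766 / 7.483
d ≈ 0.37

By Cohen's convention (0.2 small / 0.5 medium / 0.8 large): small effect.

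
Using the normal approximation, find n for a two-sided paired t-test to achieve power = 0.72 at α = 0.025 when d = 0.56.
n = 26 pairs

Sample size formula (paired t-test, normal approximation):
n = ((z_{α/2} + z_β) / d)²

z_{α/2} = 2.241 (for α = 0.025, two-sided)
z_β = 0.583 (for power = 0.72)
d = 0.56

n = ((2.241 + 0.583) / 0.56)²
n = (5.043)²
n ≈ 25.43
Round up to the next whole number: n = 26 pairs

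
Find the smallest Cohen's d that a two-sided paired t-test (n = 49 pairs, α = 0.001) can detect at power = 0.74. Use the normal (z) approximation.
d ≈ 0.56

Minimum detectable effect (paired t-test, normal approximation):
d = (z_{α/2} + z_β) / √n
d = (3.291 + 0.643) / √49
d = 3.934 / 7.000
d ≈ 0.56

By Cohen's convention (0.2 small / 0.5 medium / 0.8 large): medium effect.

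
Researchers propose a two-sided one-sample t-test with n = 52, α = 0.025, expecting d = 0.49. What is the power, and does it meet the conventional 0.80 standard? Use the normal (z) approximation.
Power ≈ 0.90; the study is adequately powered (power ≥ 0.80)

Power calculation (one-sample t-test, normal approximation):
z_β = d · √n - z_{α/2}
z_β = 0.49 · √52 - 2.241
z_β = 0.49 · 7.211 - 2.241
z_β = 1.292

Power = Φ(z_β) = Φ(1.292) ≈ 0.902

Effect size d = 0.49 is small by Cohen's convention (0.2/0.5/0.8).

Threshold: power ≥ 0.80 is conventionally adequate.
Power ≈ 0.90 → the study is adequately powered (power ≥ 0.80).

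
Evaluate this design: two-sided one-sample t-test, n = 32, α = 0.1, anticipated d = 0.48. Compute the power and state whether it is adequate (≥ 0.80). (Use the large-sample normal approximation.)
Power ≈ 0.86; the study is adequately powered (power ≥ 0.80)

Power calculation (one-sample t-test, normal approximation):
z_β = d · √n - z_{α/2}
z_β = 0.48 · √32 - 1.645
z_β = 0.48 · 5.657 - 1.645
z_β = 1.070

Power = Φ(z_β) = Φ(1.070) ≈ 0.858

Effect size d = 0.48 is small by Cohen's convention (0.2/0.5/0.8).

Threshold: power ≥ 0.80 is conventionally adequate.
Power ≈ 0.86 → the study is adequately powered (power ≥ 0.80).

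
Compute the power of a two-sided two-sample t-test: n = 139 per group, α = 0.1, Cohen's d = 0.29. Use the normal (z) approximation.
Power ≈ 0.78

Power calculation (two-sample t-test, normal approximation):
z_β = d · √(n/2) - z_{α/2}
z_β = 0.29 · √(139/2) - 1.645
z_β = 0.29 · 8.337 - 1.645
z_β = 0.773

Power = Φ(z_β) = Φ(0.773) ≈ 0.780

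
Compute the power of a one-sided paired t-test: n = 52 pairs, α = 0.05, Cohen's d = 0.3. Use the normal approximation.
Power ≈ 0.70

Power calculation (paired t-test, normal approximation):
z_β = d · √n - z_α
z_β = 0.3 · √52 - 1.645
z_β = 0.3 · 7.211 - 1.645
z_β = 0.518

Power = Φ(z_β) = Φ(0.518) ≈ 0.698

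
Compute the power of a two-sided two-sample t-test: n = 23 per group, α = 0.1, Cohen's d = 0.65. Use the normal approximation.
Power ≈ 0.71

Power calculation (two-sample t-test, normal approximation):
z_β = d · √(n/2) - z_{α/2}
z_β = 0.65 · √(23/2) - 1.645
z_β = 0.65 · 3.391 - 1.645
z_β = 0.559

Power = Φ(z_β) = Φ(0.559) ≈ 0.712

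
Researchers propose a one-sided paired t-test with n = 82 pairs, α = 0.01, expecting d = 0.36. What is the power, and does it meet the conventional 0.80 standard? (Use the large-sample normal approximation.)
Power ≈ 0.82; the study is adequately powered (power ≥ 0.80)

Power calculation (paired t-test, normal approximation):
z_β = d · √n - z_α
z_β = 0.36 · √82 - 2.326
z_β = 0.36 · 9.055 - 2.326
z_β = 0.934

Power = Φ(z_β) = Φ(0.934) ≈ 0.825

Effect size d = 0.36 is small by Cohen's convention (0.2/0.5/0.8).

Threshold: power ≥ 0.80 is conventionally adequate.
Power ≈ 0.82 → the study is adequately powered (power ≥ 0.80).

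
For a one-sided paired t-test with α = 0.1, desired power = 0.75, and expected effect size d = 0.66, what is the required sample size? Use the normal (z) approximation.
n = 9 pairs

Sample size formula (paired t-test, normal approximation):
n = ((z_α + z_β) / d)²

z_α = 1.282 (for α = 0.1, one-sided)
z_β = 0.674 (for power = 0.75)
d = 0.66

n = ((1.282 + 0.674) / 0.66)²
n = (2.964)²
n ≈ 8.79
Round up to the next whole number: n = 9 pairs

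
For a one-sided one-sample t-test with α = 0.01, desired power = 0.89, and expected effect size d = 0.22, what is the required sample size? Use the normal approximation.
n = 261

Sample size formula (one-sample t-test, normal approximation):
n = ((z_α + z_β) / d)²

z_α = 2.326 (for α = 0.01, one-sided)
z_β = 1.227 (for power = 0.89)
d = 0.22

n = ((2.326 + 1.227) / 0.22)²
n = (16.150)²
n ≈ 260.82
Round up to the next whole number: n = 261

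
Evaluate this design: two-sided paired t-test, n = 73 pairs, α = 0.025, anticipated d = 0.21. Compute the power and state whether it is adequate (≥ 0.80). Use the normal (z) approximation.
Power ≈ 0.33; the study is underpowered (power < 0.80)

Power calculation (paired t-test, normal approximation):
z_β = d · √n - z_{α/2}
z_β = 0.21 · √73 - 2.241
z_β = 0.21 · 8.544 - 2.241
z_β = -0.447

Power = Φ(z_β) = Φ(-0.447) ≈ 0.327

Effect size d = 0.21 is small by Cohen's convention (0.2/0.5/0.8).

Threshold: power ≥ 0.80 is conventionally adequate.
Power ≈ 0.33 → the study is underpowered (power < 0.80).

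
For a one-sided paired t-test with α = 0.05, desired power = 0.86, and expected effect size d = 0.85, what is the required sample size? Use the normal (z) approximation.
n = 11 pairs

Sample size formula (paired t-test, normal approximation):
n = ((z_α + z_β) / d)²

z_α = 1.645 (for α = 0.05, one-sided)
z_β = 1.080 (for power = 0.86)
d = 0.85

n = ((1.645 + 1.080) / 0.85)²
n = (3.206)²
n ≈ 10.28
Round up to the next whole number: n = 11 pairs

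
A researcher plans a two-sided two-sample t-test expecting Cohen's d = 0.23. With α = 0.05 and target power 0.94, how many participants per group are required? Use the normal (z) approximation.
n = 468 per group

Sample size formula (two-sample t-test, normal approximation):
n = 2 · ((z_{α/2} + z_β) / d)²

z_{α/2} = 1.960 (for α = 0.05, two-sided)
z_β = 1.555 (for power = 0.94)
d = 0.23

n = 2 · ((1.960 + 1.555) / 0.23)²
n = 2 · (15.283)²
n ≈ 467.14
Round up to the next whole number: n = 468 per group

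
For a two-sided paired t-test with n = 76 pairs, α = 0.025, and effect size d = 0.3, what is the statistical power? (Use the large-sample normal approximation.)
Power ≈ 0.65

Power calculation (paired t-test, normal approximation):
z_β = d · √n - z_{α/2}
z_β = 0.3 · √76 - 2.241
z_β = 0.3 · 8.718 - 2.241
z_β = 0.374

Power = Φ(z_β) = Φ(0.374) ≈ 0.646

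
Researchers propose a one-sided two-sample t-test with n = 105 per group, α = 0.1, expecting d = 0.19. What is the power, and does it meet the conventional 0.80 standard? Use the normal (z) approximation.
Power ≈ 0.54; the study is underpowered (power < 0.80)

Power calculation (two-sample t-test, normal approximation):
z_β = d · √(n/2) - z_α
z_β = 0.19 · √(105/2) - 1.282
z_β = 0.19 · 7.246 - 1.282
z_β = 0.095

Power = Φ(z_β) = Φ(0.095) ≈ 0.538

Effect size d = 0.19 is very small by Cohen's convention (0.2/0.5/0.8).

Threshold: power ≥ 0.80 is conventionally adequate.
Power ≈ 0.54 → the study is underpowered (power < 0.80).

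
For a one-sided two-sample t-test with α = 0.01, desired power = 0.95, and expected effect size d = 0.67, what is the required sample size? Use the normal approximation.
n = 71 per group

Sample size formula (two-sample t-test, normal approximation):
n = 2 · ((z_α + z_β) / d)²

z_α = 2.326 (for α = 0.01, one-sided)
z_β = 1.645 (for power = 0.95)
d = 0.67

n = 2 · ((2.326 + 1.645) / 0.67)²
n = 2 · (5.927)²
n ≈ 70.26
Round up to the next whole number: n = 71 per group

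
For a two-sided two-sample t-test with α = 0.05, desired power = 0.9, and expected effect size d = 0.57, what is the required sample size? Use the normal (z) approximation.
n = 65 per group

Sample size formula (two-sample t-test, normal approximation):
n = 2 · ((z_{α/2} + z_β) / d)²

z_{α/2} = 1.960 (for α = 0.05, two-sided)
z_β = 1.282 (for power = 0.9)
d = 0.57

n = 2 · ((1.960 + 1.282) / 0.57)²
n = 2 · (5.688)²
n ≈ 64.71
Round up to the next whole number: n = 65 per group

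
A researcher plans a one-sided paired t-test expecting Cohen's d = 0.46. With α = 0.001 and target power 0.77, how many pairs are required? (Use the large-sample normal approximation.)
n = 70 pairs

Sample size formula (paired t-test, normal approximation):
n = ((z_α + z_β) / d)²

z_α = 3.090 (for α = 0.001, one-sided)
z_β = 0.739 (for power = 0.77)
d = 0.46

n = ((3.090 + 0.739) / 0.46)²
n = (8.324)²
n ≈ 69.29
Round up to the next whole number: n = 70 pairs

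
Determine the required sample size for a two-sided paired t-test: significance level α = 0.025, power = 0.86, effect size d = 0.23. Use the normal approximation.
n = 209 pairs

Sample size formula (paired t-test, normal approximation):
n = ((z_{α/2} + z_β) / d)²

z_{α/2} = 2.241 (for α = 0.025, two-sided)
z_β = 1.080 (for power = 0.86)
d = 0.23

n = ((2.241 + 1.080) / 0.23)²
n = (14.439)²
n ≈ 208.48
Round up to the next whole number: n = 209 pairs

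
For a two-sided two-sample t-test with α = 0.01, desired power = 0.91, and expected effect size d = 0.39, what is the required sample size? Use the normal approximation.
n = 202 per group

Sample size formula (two-sample t-test, normal approximation):
n = 2 · ((z_{α/2} + z_β) / d)²

z_{α/2} = 2.576 (for α = 0.01, two-sided)
z_β = 1.341 (for power = 0.91)
d = 0.39

n = 2 · ((2.576 + 1.341) / 0.39)²
n = 2 · (10.044)²
n ≈ 201.76
Round up to the next whole number: n = 202 per group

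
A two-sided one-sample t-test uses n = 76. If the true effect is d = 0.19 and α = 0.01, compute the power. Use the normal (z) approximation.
Power ≈ 0.18

Power calculation (one-sample t-test, normal approximation):
z_β = d · √n - z_{α/2}
z_β = 0.19 · √76 - 2.576
z_β = 0.19 · 8.718 - 2.576
z_β = -0.919

Power = Φ(z_β) = Φ(-0.919) ≈ 0.179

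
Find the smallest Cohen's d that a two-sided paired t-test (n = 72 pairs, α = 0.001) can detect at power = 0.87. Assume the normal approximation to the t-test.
d ≈ 0.52

Minimum detectable effect (paired t-test, normal approximation):
d = (z_{α/2} + z_β) / √n
d = (3.291 + 1.126) / √72
d = 4.417 / 8.485
d ≈ 0.52

By Cohen's convention (0.2 small / 0.5 medium / 0.8 large): medium effect.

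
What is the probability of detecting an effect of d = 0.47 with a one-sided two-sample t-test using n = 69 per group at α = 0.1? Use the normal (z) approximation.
Power ≈ 0.93

Power calculation (two-sample t-test, normal approximation):
z_β = d · √(n/2) - z_α
z_β = 0.47 · √(69/2) - 1.282
z_β = 0.47 · 5.874 - 1.282
z_β = 1.479

Power = Φ(z_β) = Φ(1.479) ≈ 0.930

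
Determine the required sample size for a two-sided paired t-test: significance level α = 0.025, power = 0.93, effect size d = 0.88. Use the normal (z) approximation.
n = 18 pairs

Sample size formula (paired t-test, normal approximation):
n = ((z_{α/2} + z_β) / d)²

z_{α/2} = 2.241 (for α = 0.025, two-sided)
z_β = 1.476 (for power = 0.93)
d = 0.88

n = ((2.241 + 1.476) / 0.88)²
n = (4.224)²
n ≈ 17.84
Round up to the next whole number: n = 18 pairs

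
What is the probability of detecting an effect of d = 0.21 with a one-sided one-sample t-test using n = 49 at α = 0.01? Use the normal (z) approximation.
Power ≈ 0.20

Power calculation (one-sample t-test, normal approximation):
z_β = d · √n - z_α
z_β = 0.21 · √49 - 2.326
z_β = 0.21 · 7.000 - 2.326
z_β = -0.856

Power = Φ(z_β) = Φ(-0.856) ≈ 0.196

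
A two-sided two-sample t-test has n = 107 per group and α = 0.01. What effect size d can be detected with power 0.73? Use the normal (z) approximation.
d ≈ 0.44

Minimum detectable effect (two-sample t-test, normal approximation):
d = (z_{α/2} + z_β) / √(n/2)
d = (2.576 + 0.613) / √(107/2)
d = 3.189 / 7.314
d ≈ 0.44

By Cohen's convention (0.2 small / 0.5 medium / 0.8 large): small effect.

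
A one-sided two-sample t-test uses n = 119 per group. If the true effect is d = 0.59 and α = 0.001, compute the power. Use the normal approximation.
Power ≈ 0.93

Power calculation (two-sample t-test, normal approximation):
z_β = d · √(n/2) - z_α
z_β = 0.59 · √(119/2) - 3.090
z_β = 0.59 · 7.714 - 3.090
z_β = 1.461

Power = Φ(z_β) = Φ(1.461) ≈ 0.928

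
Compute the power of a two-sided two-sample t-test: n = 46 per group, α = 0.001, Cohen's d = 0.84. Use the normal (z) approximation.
Power ≈ 0.77

Power calculation (two-sample t-test, normal approximation):
z_β = d · √(n/2) - z_{α/2}
z_β = 0.84 · √(46/2) - 3.291
z_β = 0.84 · 4.796 - 3.291
z_β = 0.738

Power = Φ(z_β) = Φ(0.738) ≈ 0.770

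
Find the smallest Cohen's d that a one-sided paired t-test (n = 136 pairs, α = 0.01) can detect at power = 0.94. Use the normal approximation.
d ≈ 0.33

Minimum detectable effect (paired t-test, normal approximation):
d = (z_α + z_β) / √n
d = (2.326 + 1.555) / √136
d = 3.881 / 11.662
d ≈ 0.33

By Cohen's convention (0.2 small / 0.5 medium / 0.8 large): small effect.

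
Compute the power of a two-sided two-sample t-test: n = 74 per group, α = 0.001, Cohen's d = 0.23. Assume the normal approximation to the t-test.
Power ≈ 0.03

Power calculation (two-sample t-test, normal approximation):
z_β = d · √(n/2) - z_{α/2}
z_β = 0.23 · √(74/2) - 3.291
z_β = 0.23 · 6.083 - 3.291
z_β = -1.891

Power = Φ(z_β) = Φ(-1.891) ≈ 0.029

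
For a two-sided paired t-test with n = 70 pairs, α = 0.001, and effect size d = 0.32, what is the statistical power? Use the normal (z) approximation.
Power ≈ 0.27

Power calculation (paired t-test, normal approximation):
z_β = d · √n - z_{α/2}
z_β = 0.32 · √70 - 3.291
z_β = 0.32 · 8.367 - 3.291
z_β = -0.613

Power = Φ(z_β) = Φ(-0.613) ≈ 0.270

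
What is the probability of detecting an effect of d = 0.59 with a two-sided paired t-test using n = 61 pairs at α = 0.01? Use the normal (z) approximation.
Power ≈ 0.98

Power calculation (paired t-test, normal approximation):
z_β = d · √n - z_{α/2}
z_β = 0.59 · √61 - 2.576
z_β = 0.59 · 7.810 - 2.576
z_β = 2.032

Power = Φ(z_β) = Φ(2.032) ≈ 0.979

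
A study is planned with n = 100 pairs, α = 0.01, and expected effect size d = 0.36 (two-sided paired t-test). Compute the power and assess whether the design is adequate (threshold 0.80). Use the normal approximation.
Power ≈ 0.85; the study is adequately powered (power ≥ 0.80)

Power calculation (paired t-test, normal approximation):
z_β = d · √n - z_{α/2}
z_β = 0.36 · √100 - 2.576
z_β = 0.36 · 10.000 - 2.576
z_β = 1.024

Power = Φ(z_β) = Φ(1.024) ≈ 0.847

Effect size d = 0.36 is small by Cohen's convention (0.2/0.5/0.8).

Threshold: power ≥ 0.80 is conventionally adequate.
Power ≈ 0.85 → the study is adequately powered (power ≥ 0.80).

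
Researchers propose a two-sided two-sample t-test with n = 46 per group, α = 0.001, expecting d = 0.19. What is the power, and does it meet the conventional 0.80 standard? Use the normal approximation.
Power ≈ 0.01; the study is underpowered (power < 0.80)

Power calculation (two-sample t-test, normal approximation):
z_β = d · √(n/2) - z_{α/2}
z_β = 0.19 · √(46/2) - 3.291
z_β = 0.19 · 4.796 - 3.291
z_β = -2.379

Power = Φ(z_β) = Φ(-2.379) ≈ 0.009

Effect size d = 0.19 is very small by Cohen's convention (0.2/0.5/0.8).

Threshold: power ≥ 0.80 is conventionally adequate.
Power ≈ 0.01 → the study is underpowered (power < 0.80).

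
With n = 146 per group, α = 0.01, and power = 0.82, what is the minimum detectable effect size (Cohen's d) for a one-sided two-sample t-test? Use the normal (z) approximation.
d ≈ 0.38

Minimum detectable effect (two-sample t-test, normal approximation):
d = (z_α + z_β) / √(n/2)
d = (2.326 + 0.915) / √(146/2)
d = 3.242 / 8.544
d ≈ 0.38

By Cohen's convention (0.2 small / 0.5 medium / 0.8 large): small effect.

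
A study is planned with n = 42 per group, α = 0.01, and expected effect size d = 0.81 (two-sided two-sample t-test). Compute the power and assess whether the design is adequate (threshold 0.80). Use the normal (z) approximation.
Power ≈ 0.87; the study is adequately powered (power ≥ 0.80)

Power calculation (two-sample t-test, normal approximation):
z_β = d · √(n/2) - z_{α/2}
z_β = 0.81 · √(42/2) - 2.576
z_β = 0.81 · 4.583 - 2.576
z_β = 1.136

Power = Φ(z_β) = Φ(1.136) ≈ 0.872

Effect size d = 0.81 is large by Cohen's convention (0.2/0.5/0.8).

Threshold: power ≥ 0.80 is conventionally adequate.
Power ≈ 0.87 → the study is adequately powered (power ≥ 0.80).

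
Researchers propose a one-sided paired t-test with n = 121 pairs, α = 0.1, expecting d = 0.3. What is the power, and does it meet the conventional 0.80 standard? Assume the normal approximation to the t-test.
Power ≈ 0.98; the study is adequately powered (power ≥ 0.80)

Power calculation (paired t-test, normal approximation):
z_β = d · √n - z_α
z_β = 0.3 · √121 - 1.282
z_β = 0.3 · 11.000 - 1.282
z_β = 2.018

Power = Φ(z_β) = Φ(2.018) ≈ 0.978

Effect size d = 0.3 is small by Cohen's convention (0.2/0.5/0.8).

Threshold: power ≥ 0.80 is conventionally adequate.
Power ≈ 0.98 → the study is adequately powered (power ≥ 0.80).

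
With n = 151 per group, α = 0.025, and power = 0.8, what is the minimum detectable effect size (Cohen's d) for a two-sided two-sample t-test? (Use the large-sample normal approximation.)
d ≈ 0.35

Minimum detectable effect (two-sample t-test, normal approximation):
d = (z_{α/2} + z_β) / √(n/2)
d = (2.241 + 0.842) / √(151/2)
d = 3.083 / 8.689
d ≈ 0.35

By Cohen's convention (0.2 small / 0.5 medium / 0.8 large): small effect.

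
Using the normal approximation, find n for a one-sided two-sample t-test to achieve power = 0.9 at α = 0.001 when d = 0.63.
n = 97 per group

Sample size formula (two-sample t-test, normal approximation):
n = 2 · ((z_α + z_β) / d)²

z_α = 3.090 (for α = 0.001, one-sided)
z_β = 1.282 (for power = 0.9)
d = 0.63

n = 2 · ((3.090 + 1.282) / 0.63)²
n = 2 · (6.940)²
n ≈ 96.33
Round up to the next whole number: n = 97 per group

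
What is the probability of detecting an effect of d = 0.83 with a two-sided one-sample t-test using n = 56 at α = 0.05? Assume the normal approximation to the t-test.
Power ≈ 1.00

Power calculation (one-sample t-test, normal approximation):
z_β = d · √n - z_{α/2}
z_β = 0.83 · √56 - 1.960
z_β = 0.83 · 7.483 - 1.960
z_β = 4.251

Power = Φ(z_β) = Φ(4.251) ≈ 1.000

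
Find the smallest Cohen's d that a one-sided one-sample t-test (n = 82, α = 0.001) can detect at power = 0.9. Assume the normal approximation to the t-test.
d ≈ 0.48

Minimum detectable effect (one-sample t-test, normal approximation):
d = (z_α + z_β) / √n
d = (3.090 + 1.282) / √82
d = 4.372 / 9.055
d ≈ 0.48

By Cohen's convention (0.2 small / 0.5 medium / 0.8 large): small effect.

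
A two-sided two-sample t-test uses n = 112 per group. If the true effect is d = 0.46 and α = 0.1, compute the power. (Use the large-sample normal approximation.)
Power ≈ 0.96

Power calculation (two-sample t-test, normal approximation):
z_β = d · √(n/2) - z_{α/2}
z_β = 0.46 · √(112/2) - 1.645
z_β = 0.46 · 7.483 - 1.645
z_β = 1.797

Power = Φ(z_β) = Φ(1.797) ≈ 0.964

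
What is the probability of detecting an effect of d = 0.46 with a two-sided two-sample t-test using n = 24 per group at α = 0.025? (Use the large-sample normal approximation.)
Power ≈ 0.26

Power calculation (two-sample t-test, normal approximation):
z_β = d · √(n/2) - z_{α/2}
z_β = 0.46 · √(24/2) - 2.241
z_β = 0.46 · 3.464 - 2.241
z_β = -0.648

Power = Φ(z_β) = Φ(-0.648) ≈ 0.259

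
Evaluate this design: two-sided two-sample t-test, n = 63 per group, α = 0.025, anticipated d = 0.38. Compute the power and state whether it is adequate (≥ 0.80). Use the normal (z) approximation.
Power ≈ 0.46; the study is underpowered (power < 0.80)

Power calculation (two-sample t-test, normal approximation):
z_β = d · √(n/2) - z_{α/2}
z_β = 0.38 · √(63/2) - 2.241
z_β = 0.38 · 5.612 - 2.241
z_β = -0.109

Power = Φ(z_β) = Φ(-0.109) ≈ 0.457

Effect size d = 0.38 is small by Cohen's convention (0.2/0.5/0.8).

Threshold: power ≥ 0.80 is conventionally adequate.
Power ≈ 0.46 → the study is underpowered (power < 0.80).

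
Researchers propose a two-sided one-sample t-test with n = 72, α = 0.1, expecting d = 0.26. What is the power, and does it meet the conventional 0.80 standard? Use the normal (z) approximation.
Power ≈ 0.71; the study is underpowered (power < 0.80)

Power calculation (one-sample t-test, normal approximation):
z_β = d · √n - z_{α/2}
z_β = 0.26 · √72 - 1.645
z_β = 0.26 · 8.485 - 1.645
z_β = 0.561

Power = Φ(z_β) = Φ(0.561) ≈ 0.713

Effect size d = 0.26 is small by Cohen's convention (0.2/0.5/0.8).

Threshold: power ≥ 0.80 is conventionally adequate.
Power ≈ 0.71 → the study is underpowered (power < 0.80).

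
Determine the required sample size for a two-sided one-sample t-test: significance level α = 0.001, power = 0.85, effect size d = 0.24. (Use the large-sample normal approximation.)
n = 326

Sample size formula (one-sample t-test, normal approximation):
n = ((z_{α/2} + z_β) / d)²

z_{α/2} = 3.291 (for α = 0.001, two-sided)
z_β = 1.036 (for power = 0.85)
d = 0.24

n = ((3.291 + 1.036) / 0.24)²
n = (18.029)²
n ≈ 325.04
Round up to the next whole number: n = 326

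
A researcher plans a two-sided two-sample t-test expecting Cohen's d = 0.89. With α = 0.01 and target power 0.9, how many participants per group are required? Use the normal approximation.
n = 38 per group

Sample size formula (two-sample t-test, normal approximation):
n = 2 · ((z_{α/2} + z_β) / d)²

z_{α/2} = 2.576 (for α = 0.01, two-sided)
z_β = 1.282 (for power = 0.9)
d = 0.89

n = 2 · ((2.576 + 1.282) / 0.89)²
n = 2 · (4.335)²
n ≈ 37.58
Round up to the next whole number: n = 38 per group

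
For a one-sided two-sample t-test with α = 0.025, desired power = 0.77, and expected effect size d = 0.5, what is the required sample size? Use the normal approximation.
n = 59 per group

Sample size formula (two-sample t-test, normal approximation):
n = 2 · ((z_α + z_β) / d)²

z_α = 1.960 (for α = 0.025, one-sided)
z_β = 0.739 (for power = 0.77)
d = 0.5

n = 2 · ((1.960 + 0.739) / 0.5)²
n = 2 · (5.398)²
n ≈ 58.28
Round up to the next whole number: n = 59 per group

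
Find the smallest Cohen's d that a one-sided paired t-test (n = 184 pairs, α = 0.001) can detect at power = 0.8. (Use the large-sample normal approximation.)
d ≈ 0.29

Minimum detectable effect (paired t-test, normal approximation):
d = (z_α + z_β) / √n
d = (3.090 + 0.842) / √184
d = 3.932 / 13.565
d ≈ 0.29

By Cohen's convention (0.2 small / 0.5 medium / 0.8 large): small effect.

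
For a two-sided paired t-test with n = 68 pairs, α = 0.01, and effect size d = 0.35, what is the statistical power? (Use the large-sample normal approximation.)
Power ≈ 0.62

Power calculation (paired t-test, normal approximation):
z_β = d · √n - z_{α/2}
z_β = 0.35 · √68 - 2.576
z_β = 0.35 · 8.246 - 2.576
z_β = 0.310

Power = Φ(z_β) = Φ(0.310) ≈ 0.622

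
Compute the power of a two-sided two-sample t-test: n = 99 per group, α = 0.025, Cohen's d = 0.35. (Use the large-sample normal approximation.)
Power ≈ 0.59

Power calculation (two-sample t-test, normal approximation):
z_β = d · √(n/2) - z_{α/2}
z_β = 0.35 · √(99/2) - 2.241
z_β = 0.35 · 7.036 - 2.241
z_β = 0.221

Power = Φ(z_β) = Φ(0.221) ≈ 0.587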